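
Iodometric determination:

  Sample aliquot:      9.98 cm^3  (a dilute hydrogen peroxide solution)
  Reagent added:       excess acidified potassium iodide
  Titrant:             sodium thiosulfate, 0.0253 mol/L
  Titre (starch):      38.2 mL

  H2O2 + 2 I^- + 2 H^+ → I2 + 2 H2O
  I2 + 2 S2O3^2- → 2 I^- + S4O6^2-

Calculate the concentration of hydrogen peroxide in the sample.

n(S2O3^2-) = 0.0382 × 0.0253 = 9.66 × 10^-4 mol
n(I2) = n(S2O3^2-)/2 = 4.83 × 10^-4 mol
n(H2O2) in the aliquot = 4.83 × 10^-4 mol (1:1 ratio)
[H2O2] = 4.83 × 10^-4 / 0.00998 = 0.0484 mol/L

0.0484 mol/L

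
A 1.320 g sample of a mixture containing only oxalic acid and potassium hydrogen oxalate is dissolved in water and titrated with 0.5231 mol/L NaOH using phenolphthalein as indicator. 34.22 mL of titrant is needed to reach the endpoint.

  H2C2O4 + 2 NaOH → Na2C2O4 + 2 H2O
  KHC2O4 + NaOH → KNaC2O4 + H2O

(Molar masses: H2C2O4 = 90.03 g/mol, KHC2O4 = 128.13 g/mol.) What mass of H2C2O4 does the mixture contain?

n(NaOH) = 0.03422 × 0.5231 = 0.01790 mol
Let x = n(H2C2O4), y = n(KHC2O4).
Titrant: 2x + 1y = 0.01790;  mass: 90.03x + 128.13y = 1.320
Solving, x = 5.857 × 10^-3 mol, y = 6.187 × 10^-3 mol
mass of H2C2O4 = 5.857 × 10^-3 × 90.03 = 0.5273 g

0.5273 g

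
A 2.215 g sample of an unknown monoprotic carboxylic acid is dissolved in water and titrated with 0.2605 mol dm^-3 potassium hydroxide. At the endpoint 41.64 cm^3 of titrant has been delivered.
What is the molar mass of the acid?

n(KOH) = 0.04164 L × 0.2605 mol/L = 0.01085 mol
n(HA) = 0.01085 mol (1:1 ratio)
M = m / n = 2.215 g / 0.01085 mol = 204.2 g/mol

204.2 g/mol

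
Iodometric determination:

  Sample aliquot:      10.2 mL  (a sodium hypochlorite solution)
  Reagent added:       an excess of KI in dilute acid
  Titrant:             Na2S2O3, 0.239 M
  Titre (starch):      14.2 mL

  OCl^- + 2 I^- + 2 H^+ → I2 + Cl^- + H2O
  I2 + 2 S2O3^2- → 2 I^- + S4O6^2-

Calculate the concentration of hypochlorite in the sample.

n(S2O3^2-) = 0.0142 × 0.239 = 3.39 × 10^-3 mol
n(I2) = n(S2O3^2-)/2 = 1.70 × 10^-3 mol
n(OCl^-) in the aliquot = 1.70 × 10^-3 mol (1:1 ratio)
[OCl^-] = 1.70 × 10^-3 / 0.0102 = 0.166 mol/L

0.166 M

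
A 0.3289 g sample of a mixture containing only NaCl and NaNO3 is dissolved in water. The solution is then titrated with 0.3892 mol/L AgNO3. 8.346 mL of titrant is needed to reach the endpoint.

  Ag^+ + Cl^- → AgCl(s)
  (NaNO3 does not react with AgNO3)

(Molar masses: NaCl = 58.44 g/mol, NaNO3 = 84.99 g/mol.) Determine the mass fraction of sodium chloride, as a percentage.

n(AgNO3) = 0.008346 × 0.3892 = 3.248 × 10^-3 mol
Let x = n(NaCl), y = n(NaNO3).
Titrant: 1x = 3.248 × 10^-3;  mass: 58.44x + 84.99y = 0.3289
Solving, x = 3.248 × 10^-3 mol, y = 1.636 × 10^-3 mol
mass of NaCl = 3.248 × 10^-3 × 58.44 = 0.1898 g
% NaCl = 0.1898 / 0.3289 × 100 = 57.72 %

57.72 %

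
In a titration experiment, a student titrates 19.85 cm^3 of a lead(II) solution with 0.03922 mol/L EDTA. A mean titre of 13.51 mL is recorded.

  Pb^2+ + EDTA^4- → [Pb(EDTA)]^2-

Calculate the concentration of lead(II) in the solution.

0.02669 mol/L

n(EDTA) = 0.01351 L × 0.03922 mol/L = 5.299 × 10^-4 mol
n(Pb2+) = 5.299 × 10^-4 mol (1:1 mole ratio)
[Pb2+] = 5.299 × 10^-4 mol / 0.01985 L = 0.02669 mol/L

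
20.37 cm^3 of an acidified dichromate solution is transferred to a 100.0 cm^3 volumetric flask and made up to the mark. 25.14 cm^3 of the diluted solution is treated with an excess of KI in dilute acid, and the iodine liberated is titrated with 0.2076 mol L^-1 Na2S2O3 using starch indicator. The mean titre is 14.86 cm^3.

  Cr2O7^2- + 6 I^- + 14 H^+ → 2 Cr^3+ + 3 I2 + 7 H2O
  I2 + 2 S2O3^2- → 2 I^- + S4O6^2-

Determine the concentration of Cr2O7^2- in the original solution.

0.1004 mol/L

n(S2O3^2-) = 0.01486 × 0.2076 = 3.085 × 10^-3 mol
n(I2) = n(S2O3^2-)/2 = 1.542 × 10^-3 mol
From the 1:3 ratio, n(Cr2O7^2-) in the aliquot = 1/3 × 1.542 × 10^-3 = 5.142 × 10^-4 mol
[Cr2O7^2-]_dilute = 5.142 × 10^-4 / 0.02514 = 0.02045 mol/L
[Cr2O7^2-]_original = 0.02045 × 100.0/20.37 = 0.1004 mol/L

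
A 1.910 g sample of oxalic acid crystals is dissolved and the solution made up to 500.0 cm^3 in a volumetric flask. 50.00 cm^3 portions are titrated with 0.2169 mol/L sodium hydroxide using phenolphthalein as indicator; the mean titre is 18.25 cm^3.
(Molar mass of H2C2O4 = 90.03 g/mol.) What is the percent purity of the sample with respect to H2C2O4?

93.29 %

H2C2O4 + 2 NaOH → Na2C2O4 + 2 H2O
n(NaOH) per titration = 0.01825 × 0.2169 = 3.958 × 10^-3 mol
From the 1:2 ratio, n(H2C2O4) in each aliquot = 1/2 × 3.958 × 10^-3 = 1.979 × 10^-3 mol
n(H2C2O4) in the whole flask = 1.979 × 10^-3 × 500.0/50.00 = 0.01979 mol
mass of H2C2O4 = 0.01979 × 90.03 = 1.782 g
% H2C2O4 = 1.782 / 1.910 × 100 = 93.29 %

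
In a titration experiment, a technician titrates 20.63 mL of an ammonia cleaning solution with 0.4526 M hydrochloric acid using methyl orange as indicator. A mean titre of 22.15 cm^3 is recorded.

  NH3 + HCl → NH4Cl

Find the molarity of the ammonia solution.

n(HCl) = 0.02215 L × 0.4526 mol/L = 0.01003 mol
n(NH3) = 0.01003 mol (1:1 mole ratio)
[NH3] = 0.01003 mol / 0.02063 L = 0.4859 mol/L

0.4859 M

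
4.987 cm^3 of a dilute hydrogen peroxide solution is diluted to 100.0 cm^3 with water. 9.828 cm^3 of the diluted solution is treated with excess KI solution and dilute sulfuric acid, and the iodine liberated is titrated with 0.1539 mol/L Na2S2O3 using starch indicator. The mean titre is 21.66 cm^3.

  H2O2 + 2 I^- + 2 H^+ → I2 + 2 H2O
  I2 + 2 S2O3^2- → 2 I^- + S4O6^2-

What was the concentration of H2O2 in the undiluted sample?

3.401 mol/L

n(S2O3^2-) = 0.02166 × 0.1539 = 3.333 × 10^-3 mol
n(I2) = n(S2O3^2-)/2 = 1.667 × 10^-3 mol
n(H2O2) in the aliquot = 1.667 × 10^-3 mol (1:1 ratio)
[H2O2]_dilute = 1.667 × 10^-3 / 0.009828 = 0.1696 mol/L
[H2O2]_original = 0.1696 × 100.0/4.987 = 3.401 mol/L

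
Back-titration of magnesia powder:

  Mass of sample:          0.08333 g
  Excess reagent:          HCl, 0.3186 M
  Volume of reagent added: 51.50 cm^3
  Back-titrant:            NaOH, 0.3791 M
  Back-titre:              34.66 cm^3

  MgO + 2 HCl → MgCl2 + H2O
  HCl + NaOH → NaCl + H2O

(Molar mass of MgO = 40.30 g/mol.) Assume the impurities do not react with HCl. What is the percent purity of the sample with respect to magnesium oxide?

79.03 %

n(HCl) added = 0.05150 × 0.3186 = 0.01641 mol
n(NaOH) used in back-titration = 0.03466 × 0.3791 = 0.01314 mol
n(HCl) left over = 0.01314 mol (1:1 ratio)
n(HCl) consumed by analyte = 0.01641 − 0.01314 = 3.268 × 10^-3 mol
From the 1:2 ratio, n(MgO) = 1/2 × 3.268 × 10^-3 = 1.634 × 10^-3 mol
mass of MgO = 1.634 × 10^-3 × 40.30 = 0.06586 g
% MgO = 0.06586 / 0.08333 × 100 = 79.03 %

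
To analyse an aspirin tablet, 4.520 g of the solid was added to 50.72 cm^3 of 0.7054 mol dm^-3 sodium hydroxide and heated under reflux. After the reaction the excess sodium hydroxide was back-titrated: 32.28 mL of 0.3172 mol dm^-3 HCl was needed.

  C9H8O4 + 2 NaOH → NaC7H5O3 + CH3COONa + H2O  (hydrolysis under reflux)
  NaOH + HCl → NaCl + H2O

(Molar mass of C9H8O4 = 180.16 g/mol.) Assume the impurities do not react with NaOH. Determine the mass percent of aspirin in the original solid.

n(NaOH) added = 0.05072 × 0.7054 = 0.03578 mol
n(HCl) used in back-titration = 0.03228 × 0.3172 = 0.01024 mol
n(NaOH) left over = 0.01024 mol (1:1 ratio)
n(NaOH) consumed by analyte = 0.03578 − 0.01024 = 0.02554 mol
From the 1:2 ratio, n(C9H8O4) = 1/2 × 0.02554 = 0.01277 mol
mass of C9H8O4 = 0.01277 × 180.16 = 2.301 g
% C9H8O4 = 2.301 / 4.520 × 100 = 50.90 %

50.90 %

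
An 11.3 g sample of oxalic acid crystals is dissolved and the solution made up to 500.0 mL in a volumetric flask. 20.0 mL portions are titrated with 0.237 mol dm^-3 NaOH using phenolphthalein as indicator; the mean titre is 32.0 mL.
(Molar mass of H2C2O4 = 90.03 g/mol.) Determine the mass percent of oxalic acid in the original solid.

H2C2O4 + 2 NaOH → Na2C2O4 + 2 H2O
n(NaOH) per titration = 0.0320 × 0.237 = 7.58 × 10^-3 mol
From the 1:2 ratio, n(H2C2O4) in each aliquot = 1/2 × 7.58 × 10^-3 = 3.79 × 10^-3 mol
n(H2C2O4) in the whole flask = 3.79 × 10^-3 × 500.0/20.0 = 0.0948 mol
mass of H2C2O4 = 0.0948 × 90.03 = 8.53 g
% H2C2O4 = 8.53 / 11.3 × 100 = 75.5 %

75.5 %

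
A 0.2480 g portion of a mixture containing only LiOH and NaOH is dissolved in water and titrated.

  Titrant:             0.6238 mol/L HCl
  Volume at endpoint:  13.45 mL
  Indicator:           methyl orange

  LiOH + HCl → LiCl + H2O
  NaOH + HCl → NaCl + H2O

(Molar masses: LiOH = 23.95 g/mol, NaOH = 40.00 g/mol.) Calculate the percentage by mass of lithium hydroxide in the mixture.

n(HCl) = 0.01345 × 0.6238 = 8.390 × 10^-3 mol
Let x = n(LiOH), y = n(NaOH).
Titrant: 1x + 1y = 8.390 × 10^-3;  mass: 23.95x + 40.00y = 0.2480
Solving, x = 5.458 × 10^-3 mol, y = 2.932 × 10^-3 mol
mass of LiOH = 5.458 × 10^-3 × 23.95 = 0.1307 g
% LiOH = 0.1307 / 0.2480 × 100 = 52.71 %

52.71 %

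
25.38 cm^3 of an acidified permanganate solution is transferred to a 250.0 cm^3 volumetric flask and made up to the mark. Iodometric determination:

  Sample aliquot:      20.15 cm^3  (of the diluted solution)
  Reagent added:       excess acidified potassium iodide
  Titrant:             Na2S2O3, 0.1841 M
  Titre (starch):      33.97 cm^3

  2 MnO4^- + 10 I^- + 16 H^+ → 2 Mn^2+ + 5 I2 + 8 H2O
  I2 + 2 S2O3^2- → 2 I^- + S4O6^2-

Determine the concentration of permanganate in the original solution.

0.6114 M

n(S2O3^2-) = 0.03397 × 0.1841 = 6.254 × 10^-3 mol
n(I2) = n(S2O3^2-)/2 = 3.127 × 10^-3 mol
From the 2:5 ratio, n(MnO4^-) in the aliquot = 2/5 × 3.127 × 10^-3 = 1.251 × 10^-3 mol
[MnO4^-]_dilute = 1.251 × 10^-3 / 0.02015 = 0.06207 mol/L
[MnO4^-]_original = 0.06207 × 250.0/25.38 = 0.6114 mol/L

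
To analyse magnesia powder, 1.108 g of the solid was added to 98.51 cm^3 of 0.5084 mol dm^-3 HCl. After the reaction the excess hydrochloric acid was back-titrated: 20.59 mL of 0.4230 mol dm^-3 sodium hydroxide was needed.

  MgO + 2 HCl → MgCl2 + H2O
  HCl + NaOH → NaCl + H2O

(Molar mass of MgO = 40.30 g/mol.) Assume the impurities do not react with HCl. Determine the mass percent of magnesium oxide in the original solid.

75.24 %

n(HCl) added = 0.09851 × 0.5084 = 0.05008 mol
n(NaOH) used in back-titration = 0.02059 × 0.4230 = 8.710 × 10^-3 mol
n(HCl) left over = 8.710 × 10^-3 mol (1:1 ratio)
n(HCl) consumed by analyte = 0.05008 − 8.710 × 10^-3 = 0.04137 mol
From the 1:2 ratio, n(MgO) = 1/2 × 0.04137 = 0.02069 mol
mass of MgO = 0.02069 × 40.30 = 0.8337 g
% MgO = 0.8337 / 1.108 × 100 = 75.24 %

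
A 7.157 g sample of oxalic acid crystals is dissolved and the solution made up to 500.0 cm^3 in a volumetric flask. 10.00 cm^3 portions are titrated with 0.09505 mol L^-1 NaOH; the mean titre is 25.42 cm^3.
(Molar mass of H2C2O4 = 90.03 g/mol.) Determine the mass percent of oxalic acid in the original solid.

H2C2O4 + 2 NaOH → Na2C2O4 + 2 H2O
n(NaOH) per titration = 0.02542 × 0.09505 = 2.416 × 10^-3 mol
From the 1:2 ratio, n(H2C2O4) in each aliquot = 1/2 × 2.416 × 10^-3 = 1.208 × 10^-3 mol
n(H2C2O4) in the whole flask = 1.208 × 10^-3 × 500.0/10.00 = 0.06040 mol
mass of H2C2O4 = 0.06040 × 90.03 = 5.438 g
% H2C2O4 = 5.438 / 7.157 × 100 = 75.98 %

75.98 %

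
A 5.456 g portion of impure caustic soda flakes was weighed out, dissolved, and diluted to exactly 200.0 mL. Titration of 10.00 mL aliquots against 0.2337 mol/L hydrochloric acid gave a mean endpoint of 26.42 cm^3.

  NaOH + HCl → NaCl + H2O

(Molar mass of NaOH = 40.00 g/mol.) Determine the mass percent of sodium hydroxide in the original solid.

n(HCl) per titration = 0.02642 × 0.2337 = 6.174 × 10^-3 mol
n(NaOH) in each aliquot = 6.174 × 10^-3 mol (1:1 ratio)
n(NaOH) in the whole flask = 6.174 × 10^-3 × 200.0/10.00 = 0.1235 mol
mass of NaOH = 0.1235 × 40.00 = 4.939 g
% NaOH = 4.939 / 5.456 × 100 = 90.53 %

90.53 %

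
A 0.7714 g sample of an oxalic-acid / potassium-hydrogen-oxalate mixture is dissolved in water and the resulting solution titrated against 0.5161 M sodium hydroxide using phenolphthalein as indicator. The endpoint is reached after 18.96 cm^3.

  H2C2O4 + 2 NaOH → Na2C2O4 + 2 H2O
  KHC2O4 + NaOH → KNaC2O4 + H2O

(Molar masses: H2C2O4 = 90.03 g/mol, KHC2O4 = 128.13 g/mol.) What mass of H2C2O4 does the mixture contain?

n(NaOH) = 0.01896 × 0.5161 = 9.785 × 10^-3 mol
Let x = n(H2C2O4), y = n(KHC2O4).
Titrant: 2x + 1y = 9.785 × 10^-3;  mass: 90.03x + 128.13y = 0.7714
Solving, x = 2.902 × 10^-3 mol, y = 3.981 × 10^-3 mol
mass of H2C2O4 = 2.902 × 10^-3 × 90.03 = 0.2613 g

0.2613 g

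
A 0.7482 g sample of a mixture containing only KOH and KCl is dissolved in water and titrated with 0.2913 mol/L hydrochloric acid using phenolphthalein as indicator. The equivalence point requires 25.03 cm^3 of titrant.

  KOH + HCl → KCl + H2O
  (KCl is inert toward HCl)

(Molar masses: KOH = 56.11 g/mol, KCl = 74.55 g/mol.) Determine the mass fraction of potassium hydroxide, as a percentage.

54.68 %

n(HCl) = 0.02503 × 0.2913 = 7.291 × 10^-3 mol
Let x = n(KOH), y = n(KCl).
Titrant: 1x = 7.291 × 10^-3;  mass: 56.11x + 74.55y = 0.7482
Solving, x = 7.291 × 10^-3 mol, y = 4.548 × 10^-3 mol
mass of KOH = 7.291 × 10^-3 × 56.11 = 0.4091 g
% KOH = 0.4091 / 0.7482 × 100 = 54.68 %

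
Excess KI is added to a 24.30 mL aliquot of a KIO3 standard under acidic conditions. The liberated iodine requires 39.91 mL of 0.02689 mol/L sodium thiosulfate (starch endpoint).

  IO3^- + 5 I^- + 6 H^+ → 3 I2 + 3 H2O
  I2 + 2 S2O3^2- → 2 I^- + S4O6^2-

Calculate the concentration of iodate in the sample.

n(S2O3^2-) = 0.03991 × 0.02689 = 1.073 × 10^-3 mol
n(I2) = n(S2O3^2-)/2 = 5.366 × 10^-4 mol
From the 1:3 ratio, n(IO3^-) in the aliquot = 1/3 × 5.366 × 10^-4 = 1.789 × 10^-4 mol
[IO3^-] = 1.789 × 10^-4 / 0.02430 = 0.007361 mol/L

0.007361 mol/L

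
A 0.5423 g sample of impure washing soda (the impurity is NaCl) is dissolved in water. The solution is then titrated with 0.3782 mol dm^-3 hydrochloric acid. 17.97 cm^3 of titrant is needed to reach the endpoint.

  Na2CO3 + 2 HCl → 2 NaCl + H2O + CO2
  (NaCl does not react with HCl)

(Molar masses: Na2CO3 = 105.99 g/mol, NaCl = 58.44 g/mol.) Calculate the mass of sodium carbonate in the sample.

n(HCl) = 0.01797 × 0.3782 = 6.796 × 10^-3 mol
Let x = n(Na2CO3), y = n(NaCl).
Titrant: 2x = 6.796 × 10^-3;  mass: 105.99x + 58.44y = 0.5423
Solving, x = 3.398 × 10^-3 mol, y = 3.117 × 10^-3 mol
mass of Na2CO3 = 3.398 × 10^-3 × 105.99 = 0.3602 g

0.3602 g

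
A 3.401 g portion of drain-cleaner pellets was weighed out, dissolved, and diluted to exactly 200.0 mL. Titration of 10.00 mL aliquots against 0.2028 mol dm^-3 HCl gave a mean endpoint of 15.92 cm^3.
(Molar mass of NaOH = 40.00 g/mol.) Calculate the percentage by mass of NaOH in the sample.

75.94 %

NaOH + HCl → NaCl + H2O
n(HCl) per titration = 0.01592 × 0.2028 = 3.229 × 10^-3 mol
n(NaOH) in each aliquot = 3.229 × 10^-3 mol (1:1 ratio)
n(NaOH) in the whole flask = 3.229 × 10^-3 × 200.0/10.00 = 0.06457 mol
mass of NaOH = 0.06457 × 40.00 = 2.583 g
% NaOH = 2.583 / 3.401 × 100 = 75.94 %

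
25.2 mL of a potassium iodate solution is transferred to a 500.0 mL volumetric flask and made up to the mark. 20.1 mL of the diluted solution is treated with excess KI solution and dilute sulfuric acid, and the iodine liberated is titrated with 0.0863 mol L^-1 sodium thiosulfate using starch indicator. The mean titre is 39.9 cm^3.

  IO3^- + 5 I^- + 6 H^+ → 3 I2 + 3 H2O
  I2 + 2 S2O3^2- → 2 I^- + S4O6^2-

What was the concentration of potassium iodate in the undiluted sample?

n(S2O3^2-) = 0.0399 × 0.0863 = 3.44 × 10^-3 mol
n(I2) = n(S2O3^2-)/2 = 1.72 × 10^-3 mol
From the 1:3 ratio, n(IO3^-) in the aliquot = 1/3 × 1.72 × 10^-3 = 5.74 × 10^-4 mol
[IO3^-]_dilute = 5.74 × 10^-4 / 0.0201 = 0.0286 mol/L
[IO3^-]_original = 0.0286 × 500.0/25.2 = 0.567 mol/L

0.567 mol/L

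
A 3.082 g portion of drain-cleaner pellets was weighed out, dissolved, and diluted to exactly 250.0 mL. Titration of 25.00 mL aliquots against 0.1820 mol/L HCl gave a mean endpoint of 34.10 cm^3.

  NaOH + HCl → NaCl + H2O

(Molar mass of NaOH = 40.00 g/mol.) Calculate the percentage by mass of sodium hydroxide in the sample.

80.55 %

n(HCl) per titration = 0.03410 × 0.1820 = 6.206 × 10^-3 mol
n(NaOH) in each aliquot = 6.206 × 10^-3 mol (1:1 ratio)
n(NaOH) in the whole flask = 6.206 × 10^-3 × 250.0/25.00 = 0.06206 mol
mass of NaOH = 0.06206 × 40.00 = 2.482 g
% NaOH = 2.482 / 3.082 × 100 = 80.55 %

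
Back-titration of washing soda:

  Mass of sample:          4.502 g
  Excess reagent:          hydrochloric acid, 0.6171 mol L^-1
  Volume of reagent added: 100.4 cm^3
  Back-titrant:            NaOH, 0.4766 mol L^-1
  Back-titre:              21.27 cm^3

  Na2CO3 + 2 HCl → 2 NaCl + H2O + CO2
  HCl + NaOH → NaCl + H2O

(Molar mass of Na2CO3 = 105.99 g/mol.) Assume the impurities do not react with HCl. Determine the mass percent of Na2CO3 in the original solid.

61.00 %

n(HCl) added = 0.1004 × 0.6171 = 0.06196 mol
n(NaOH) used in back-titration = 0.02127 × 0.4766 = 0.01014 mol
n(HCl) left over = 0.01014 mol (1:1 ratio)
n(HCl) consumed by analyte = 0.06196 − 0.01014 = 0.05182 mol
From the 1:2 ratio, n(Na2CO3) = 1/2 × 0.05182 = 0.02591 mol
mass of Na2CO3 = 0.02591 × 105.99 = 2.746 g
% Na2CO3 = 2.746 / 4.502 × 100 = 61.00 %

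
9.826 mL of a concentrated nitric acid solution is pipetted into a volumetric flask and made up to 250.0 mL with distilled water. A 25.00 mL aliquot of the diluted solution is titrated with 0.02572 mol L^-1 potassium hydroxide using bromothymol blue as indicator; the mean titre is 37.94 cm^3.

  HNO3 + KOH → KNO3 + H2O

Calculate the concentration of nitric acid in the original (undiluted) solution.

0.9931 mol/L

n(KOH) = 0.03794 × 0.02572 = 9.758 × 10^-4 mol
n(HNO3) in the aliquot = 9.758 × 10^-4 mol (1:1 ratio)
[HNO3]_dilute = 9.758 × 10^-4 / 0.02500 = 0.03903 mol/L
Dilution factor = 250.0 / 9.826 = 25.44
[HNO3]_stock = 0.03903 × 25.44 = 0.9931 mol/L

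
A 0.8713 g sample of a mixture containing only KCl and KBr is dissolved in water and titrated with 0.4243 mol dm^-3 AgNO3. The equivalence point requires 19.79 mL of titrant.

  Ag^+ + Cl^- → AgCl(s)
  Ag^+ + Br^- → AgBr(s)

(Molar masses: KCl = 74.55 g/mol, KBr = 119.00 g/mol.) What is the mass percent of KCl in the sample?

n(AgNO3) = 0.01979 × 0.4243 = 8.397 × 10^-3 mol
Let x = n(KCl), y = n(KBr).
Titrant: 1x + 1y = 8.397 × 10^-3;  mass: 74.55x + 119.00y = 0.8713
Solving, x = 2.878 × 10^-3 mol, y = 5.519 × 10^-3 mol
mass of KCl = 2.878 × 10^-3 × 74.55 = 0.2146 g
% KCl = 0.2146 / 0.8713 × 100 = 24.63 %

24.63 %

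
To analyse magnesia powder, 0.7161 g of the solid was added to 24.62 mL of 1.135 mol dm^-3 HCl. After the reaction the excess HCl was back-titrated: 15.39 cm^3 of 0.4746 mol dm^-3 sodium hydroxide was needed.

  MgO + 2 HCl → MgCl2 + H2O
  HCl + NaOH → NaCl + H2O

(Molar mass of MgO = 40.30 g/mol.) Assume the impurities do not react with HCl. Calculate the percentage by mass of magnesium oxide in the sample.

n(HCl) added = 0.02462 × 1.135 = 0.02794 mol
n(NaOH) used in back-titration = 0.01539 × 0.4746 = 7.304 × 10^-3 mol
n(HCl) left over = 7.304 × 10^-3 mol (1:1 ratio)
n(HCl) consumed by analyte = 0.02794 − 7.304 × 10^-3 = 0.02064 mol
From the 1:2 ratio, n(MgO) = 1/2 × 0.02064 = 0.01032 mol
mass of MgO = 0.01032 × 40.30 = 0.4159 g
% MgO = 0.4159 / 0.7161 × 100 = 58.08 %

58.08 %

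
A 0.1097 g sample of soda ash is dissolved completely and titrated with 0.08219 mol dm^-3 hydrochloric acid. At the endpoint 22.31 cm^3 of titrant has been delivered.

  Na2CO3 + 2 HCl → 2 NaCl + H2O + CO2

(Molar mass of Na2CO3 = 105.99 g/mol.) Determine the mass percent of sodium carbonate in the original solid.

88.58 %

n(HCl) = 0.02231 L × 0.08219 mol/L = 1.834 × 10^-3 mol
From the 1:2 ratio, n(Na2CO3) = 1/2 × 1.834 × 10^-3 = 9.168 × 10^-4 mol
mass of Na2CO3 = 9.168 × 10^-4 × 105.99 g/mol = 0.09717 g
% Na2CO3 = 0.09717 / 0.1097 × 100 = 88.58 %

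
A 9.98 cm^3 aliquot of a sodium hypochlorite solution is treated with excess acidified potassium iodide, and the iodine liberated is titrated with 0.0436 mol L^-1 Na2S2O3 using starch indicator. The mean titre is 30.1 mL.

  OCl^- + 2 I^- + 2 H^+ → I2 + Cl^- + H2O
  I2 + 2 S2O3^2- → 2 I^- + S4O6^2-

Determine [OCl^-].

0.0657 mol/L

n(S2O3^2-) = 0.0301 × 0.0436 = 1.31 × 10^-3 mol
n(I2) = n(S2O3^2-)/2 = 6.56 × 10^-4 mol
n(OCl^-) in the aliquot = 6.56 × 10^-4 mol (1:1 ratio)
[OCl^-] = 6.56 × 10^-4 / 0.00998 = 0.0657 mol/L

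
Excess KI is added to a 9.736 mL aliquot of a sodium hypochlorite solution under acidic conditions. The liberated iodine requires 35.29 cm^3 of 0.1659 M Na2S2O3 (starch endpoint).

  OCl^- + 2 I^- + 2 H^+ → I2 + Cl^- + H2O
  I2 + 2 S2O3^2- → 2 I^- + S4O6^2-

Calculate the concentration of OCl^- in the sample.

0.3007 M

n(S2O3^2-) = 0.03529 × 0.1659 = 5.855 × 10^-3 mol
n(I2) = n(S2O3^2-)/2 = 2.927 × 10^-3 mol
n(OCl^-) in the aliquot = 2.927 × 10^-3 mol (1:1 ratio)
[OCl^-] = 2.927 × 10^-3 / 0.009736 = 0.3007 mol/L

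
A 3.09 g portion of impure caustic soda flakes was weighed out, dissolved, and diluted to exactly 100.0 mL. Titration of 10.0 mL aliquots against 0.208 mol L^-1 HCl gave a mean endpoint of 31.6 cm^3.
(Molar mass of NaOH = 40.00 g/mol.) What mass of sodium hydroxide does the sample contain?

2.63 g

NaOH + HCl → NaCl + H2O
n(HCl) per titration = 0.0316 × 0.208 = 6.57 × 10^-3 mol
n(NaOH) in each aliquot = 6.57 × 10^-3 mol (1:1 ratio)
n(NaOH) in the whole flask = 6.57 × 10^-3 × 100.0/10.0 = 0.0657 mol
mass of NaOH = 0.0657 × 40.00 = 2.63 g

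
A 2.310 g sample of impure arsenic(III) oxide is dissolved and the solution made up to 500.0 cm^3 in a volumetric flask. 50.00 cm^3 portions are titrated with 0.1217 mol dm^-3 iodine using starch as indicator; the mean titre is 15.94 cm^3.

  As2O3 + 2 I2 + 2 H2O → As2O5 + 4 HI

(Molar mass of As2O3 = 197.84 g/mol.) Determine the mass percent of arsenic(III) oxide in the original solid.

83.07 %

n(I2) per titration = 0.01594 × 0.1217 = 1.940 × 10^-3 mol
From the 1:2 ratio, n(As2O3) in each aliquot = 1/2 × 1.940 × 10^-3 = 9.699 × 10^-4 mol
n(As2O3) in the whole flask = 9.699 × 10^-4 × 500.0/50.00 = 9.699 × 10^-3 mol
mass of As2O3 = 9.699 × 10^-3 × 197.84 = 1.919 g
% As2O3 = 1.919 / 2.310 × 100 = 83.07 %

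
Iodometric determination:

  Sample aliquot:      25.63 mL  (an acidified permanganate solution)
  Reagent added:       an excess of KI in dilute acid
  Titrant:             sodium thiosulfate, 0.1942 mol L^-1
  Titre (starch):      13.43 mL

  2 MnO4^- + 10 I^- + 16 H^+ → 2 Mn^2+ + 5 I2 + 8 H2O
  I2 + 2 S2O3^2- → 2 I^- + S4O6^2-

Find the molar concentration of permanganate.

0.02035 mol/L

n(S2O3^2-) = 0.01343 × 0.1942 = 2.608 × 10^-3 mol
n(I2) = n(S2O3^2-)/2 = 1.304 × 10^-3 mol
From the 2:5 ratio, n(MnO4^-) in the aliquot = 2/5 × 1.304 × 10^-3 = 5.216 × 10^-4 mol
[MnO4^-] = 5.216 × 10^-4 / 0.02563 = 0.02035 mol/L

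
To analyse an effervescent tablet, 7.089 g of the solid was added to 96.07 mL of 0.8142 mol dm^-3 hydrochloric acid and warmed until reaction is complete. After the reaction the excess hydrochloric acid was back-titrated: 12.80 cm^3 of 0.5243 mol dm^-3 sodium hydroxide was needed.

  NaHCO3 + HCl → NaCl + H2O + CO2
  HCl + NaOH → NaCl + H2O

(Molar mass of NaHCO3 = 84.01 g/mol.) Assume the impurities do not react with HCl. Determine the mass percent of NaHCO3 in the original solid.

n(HCl) added = 0.09607 × 0.8142 = 0.07822 mol
n(NaOH) used in back-titration = 0.01280 × 0.5243 = 6.711 × 10^-3 mol
n(HCl) left over = 6.711 × 10^-3 mol (1:1 ratio)
n(HCl) consumed by analyte = 0.07822 − 6.711 × 10^-3 = 0.07151 mol
n(NaHCO3) = 0.07151 mol (1:1 ratio)
mass of NaHCO3 = 0.07151 × 84.01 = 6.007 g
% NaHCO3 = 6.007 / 7.089 × 100 = 84.74 %

84.74 %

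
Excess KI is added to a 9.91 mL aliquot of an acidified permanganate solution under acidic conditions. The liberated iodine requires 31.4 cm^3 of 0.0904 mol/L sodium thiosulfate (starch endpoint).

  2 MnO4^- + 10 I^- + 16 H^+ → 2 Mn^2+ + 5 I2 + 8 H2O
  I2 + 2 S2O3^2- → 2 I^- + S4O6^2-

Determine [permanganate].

n(S2O3^2-) = 0.0314 × 0.0904 = 2.84 × 10^-3 mol
n(I2) = n(S2O3^2-)/2 = 1.42 × 10^-3 mol
From the 2:5 ratio, n(MnO4^-) in the aliquot = 2/5 × 1.42 × 10^-3 = 5.68 × 10^-4 mol
[MnO4^-] = 5.68 × 10^-4 / 0.00991 = 0.0573 mol/L

0.0573 mol/L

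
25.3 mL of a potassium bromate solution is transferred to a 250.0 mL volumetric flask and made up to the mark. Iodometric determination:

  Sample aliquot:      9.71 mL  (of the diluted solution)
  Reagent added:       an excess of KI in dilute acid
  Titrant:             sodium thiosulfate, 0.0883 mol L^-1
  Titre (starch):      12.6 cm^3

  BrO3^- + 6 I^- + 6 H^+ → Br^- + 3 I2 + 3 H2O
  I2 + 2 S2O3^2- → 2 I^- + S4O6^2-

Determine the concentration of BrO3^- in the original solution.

0.189 mol/L

n(S2O3^2-) = 0.0126 × 0.0883 = 1.11 × 10^-3 mol
n(I2) = n(S2O3^2-)/2 = 5.56 × 10^-4 mol
From the 1:3 ratio, n(BrO3^-) in the aliquot = 1/3 × 5.56 × 10^-4 = 1.85 × 10^-4 mol
[BrO3^-]_dilute = 1.85 × 10^-4 / 0.00971 = 0.0191 mol/L
[BrO3^-]_original = 0.0191 × 250.0/25.3 = 0.189 mol/L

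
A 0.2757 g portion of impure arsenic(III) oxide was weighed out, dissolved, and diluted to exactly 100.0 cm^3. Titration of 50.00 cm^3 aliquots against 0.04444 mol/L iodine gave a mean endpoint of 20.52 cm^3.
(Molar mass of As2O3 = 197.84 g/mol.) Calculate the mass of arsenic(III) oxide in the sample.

As2O3 + 2 I2 + 2 H2O → As2O5 + 4 HI
n(I2) per titration = 0.02052 × 0.04444 = 9.119 × 10^-4 mol
From the 1:2 ratio, n(As2O3) in each aliquot = 1/2 × 9.119 × 10^-4 = 4.560 × 10^-4 mol
n(As2O3) in the whole flask = 4.560 × 10^-4 × 100.0/50.00 = 9.119 × 10^-4 mol
mass of As2O3 = 9.119 × 10^-4 × 197.84 = 0.1804 g

0.1804 g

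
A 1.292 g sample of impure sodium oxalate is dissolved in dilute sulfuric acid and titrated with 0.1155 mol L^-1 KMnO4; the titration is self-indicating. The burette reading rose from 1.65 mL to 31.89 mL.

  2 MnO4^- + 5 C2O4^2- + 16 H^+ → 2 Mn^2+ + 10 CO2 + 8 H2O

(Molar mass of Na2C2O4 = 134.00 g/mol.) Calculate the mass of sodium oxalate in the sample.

1.170 g

n(KMnO4) = 0.03024 L × 0.1155 mol/L = 3.493 × 10^-3 mol
From the 5:2 ratio, n(Na2C2O4) = 5/2 × 3.493 × 10^-3 = 8.732 × 10^-3 mol
mass of Na2C2O4 = 8.732 × 10^-3 × 134.00 g/mol = 1.170 g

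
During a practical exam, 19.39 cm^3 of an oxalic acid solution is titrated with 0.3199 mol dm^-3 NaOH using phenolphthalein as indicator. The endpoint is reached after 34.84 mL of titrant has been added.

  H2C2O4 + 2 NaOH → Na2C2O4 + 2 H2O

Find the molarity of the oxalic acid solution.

0.2874 mol/L

n(NaOH) = 0.03484 L × 0.3199 mol/L = 0.01115 mol
From the 1:2 mole ratio, n(H2C2O4) = 1/2 × 0.01115 = 5.573 × 10^-3 mol
[H2C2O4] = 5.573 × 10^-3 mol / 0.01939 L = 0.2874 mol/L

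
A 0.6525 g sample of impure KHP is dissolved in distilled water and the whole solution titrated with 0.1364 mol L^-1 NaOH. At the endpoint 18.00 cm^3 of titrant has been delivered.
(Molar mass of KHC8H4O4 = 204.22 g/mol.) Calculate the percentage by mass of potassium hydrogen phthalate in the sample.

KHC8H4O4 + NaOH → KNaC8H4O4 + H2O
n(NaOH) = 0.01800 L × 0.1364 mol/L = 2.455 × 10^-3 mol
n(KHC8H4O4) = 2.455 × 10^-3 mol (1:1 ratio)
mass of KHC8H4O4 = 2.455 × 10^-3 × 204.22 g/mol = 0.5014 g
% KHC8H4O4 = 0.5014 / 0.6525 × 100 = 76.84 %

76.84 %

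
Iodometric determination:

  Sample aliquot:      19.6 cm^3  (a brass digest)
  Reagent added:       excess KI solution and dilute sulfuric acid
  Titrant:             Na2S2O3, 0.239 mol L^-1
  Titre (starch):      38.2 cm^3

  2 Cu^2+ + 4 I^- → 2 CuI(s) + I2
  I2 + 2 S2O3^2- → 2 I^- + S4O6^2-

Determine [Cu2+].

0.466 mol/L

n(S2O3^2-) = 0.0382 × 0.239 = 9.13 × 10^-3 mol
n(I2) = n(S2O3^2-)/2 = 4.56 × 10^-3 mol
From the 2:1 ratio, n(Cu2+) in the aliquot = 2/1 × 4.56 × 10^-3 = 9.13 × 10^-3 mol
[Cu2+] = 9.13 × 10^-3 / 0.0196 = 0.466 mol/L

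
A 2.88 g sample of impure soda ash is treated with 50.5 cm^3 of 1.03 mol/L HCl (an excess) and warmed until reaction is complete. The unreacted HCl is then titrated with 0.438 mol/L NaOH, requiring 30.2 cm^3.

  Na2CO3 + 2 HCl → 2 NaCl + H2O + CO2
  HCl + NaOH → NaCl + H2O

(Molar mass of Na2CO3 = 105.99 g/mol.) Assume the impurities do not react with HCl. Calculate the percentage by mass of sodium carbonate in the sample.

n(HCl) added = 0.0505 × 1.03 = 0.0520 mol
n(NaOH) used in back-titration = 0.0302 × 0.438 = 0.0132 mol
n(HCl) left over = 0.0132 mol (1:1 ratio)
n(HCl) consumed by analyte = 0.0520 − 0.0132 = 0.0388 mol
From the 1:2 ratio, n(Na2CO3) = 1/2 × 0.0388 = 0.0194 mol
mass of Na2CO3 = 0.0194 × 105.99 = 2.06 g
% Na2CO3 = 2.06 / 2.88 × 100 = 71.4 %

71.4 %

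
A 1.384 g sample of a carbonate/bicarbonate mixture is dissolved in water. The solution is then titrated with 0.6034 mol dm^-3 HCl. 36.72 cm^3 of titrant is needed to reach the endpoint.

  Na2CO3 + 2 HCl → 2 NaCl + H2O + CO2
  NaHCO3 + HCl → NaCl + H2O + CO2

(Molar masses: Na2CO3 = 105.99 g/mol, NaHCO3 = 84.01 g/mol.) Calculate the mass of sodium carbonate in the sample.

n(HCl) = 0.03672 × 0.6034 = 0.02216 mol
Let x = n(Na2CO3), y = n(NaHCO3).
Titrant: 2x + 1y = 0.02216;  mass: 105.99x + 84.01y = 1.384
Solving, x = 7.696 × 10^-3 mol, y = 6.764 × 10^-3 mol
mass of Na2CO3 = 7.696 × 10^-3 × 105.99 = 0.8157 g

0.8157 g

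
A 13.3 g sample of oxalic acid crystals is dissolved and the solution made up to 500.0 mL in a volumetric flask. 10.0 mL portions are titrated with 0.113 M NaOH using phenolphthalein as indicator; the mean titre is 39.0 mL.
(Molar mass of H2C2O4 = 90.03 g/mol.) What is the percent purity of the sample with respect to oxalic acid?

74.6 %

H2C2O4 + 2 NaOH → Na2C2O4 + 2 H2O
n(NaOH) per titration = 0.0390 × 0.113 = 4.41 × 10^-3 mol
From the 1:2 ratio, n(H2C2O4) in each aliquot = 1/2 × 4.41 × 10^-3 = 2.20 × 10^-3 mol
n(H2C2O4) in the whole flask = 2.20 × 10^-3 × 500.0/10.0 = 0.110 mol
mass of H2C2O4 = 0.110 × 90.03 = 9.92 g
% H2C2O4 = 9.92 / 13.3 × 100 = 74.6 %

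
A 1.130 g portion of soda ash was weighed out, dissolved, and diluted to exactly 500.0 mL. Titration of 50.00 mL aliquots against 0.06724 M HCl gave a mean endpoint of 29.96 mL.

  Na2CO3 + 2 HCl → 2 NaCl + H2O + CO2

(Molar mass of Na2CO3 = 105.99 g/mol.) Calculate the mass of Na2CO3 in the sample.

n(HCl) per titration = 0.02996 × 0.06724 = 2.015 × 10^-3 mol
From the 1:2 ratio, n(Na2CO3) in each aliquot = 1/2 × 2.015 × 10^-3 = 1.007 × 10^-3 mol
n(Na2CO3) in the whole flask = 1.007 × 10^-3 × 500.0/50.00 = 0.01007 mol
mass of Na2CO3 = 0.01007 × 105.99 = 1.068 g

1.068 g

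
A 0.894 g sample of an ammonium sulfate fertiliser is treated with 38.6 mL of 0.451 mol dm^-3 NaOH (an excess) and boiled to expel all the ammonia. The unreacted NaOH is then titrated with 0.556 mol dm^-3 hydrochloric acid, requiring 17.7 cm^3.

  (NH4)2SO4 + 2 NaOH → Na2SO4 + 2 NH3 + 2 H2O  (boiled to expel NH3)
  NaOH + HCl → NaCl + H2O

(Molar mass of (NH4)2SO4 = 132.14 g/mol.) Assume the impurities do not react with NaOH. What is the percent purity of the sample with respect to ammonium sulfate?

55.9 %

n(NaOH) added = 0.0386 × 0.451 = 0.0174 mol
n(HCl) used in back-titration = 0.0177 × 0.556 = 9.84 × 10^-3 mol
n(NaOH) left over = 9.84 × 10^-3 mol (1:1 ratio)
n(NaOH) consumed by analyte = 0.0174 − 9.84 × 10^-3 = 7.57 × 10^-3 mol
From the 1:2 ratio, n((NH4)2SO4) = 1/2 × 7.57 × 10^-3 = 3.78 × 10^-3 mol
mass of (NH4)2SO4 = 3.78 × 10^-3 × 132.14 = 0.500 g
% (NH4)2SO4 = 0.500 / 0.894 × 100 = 55.9 %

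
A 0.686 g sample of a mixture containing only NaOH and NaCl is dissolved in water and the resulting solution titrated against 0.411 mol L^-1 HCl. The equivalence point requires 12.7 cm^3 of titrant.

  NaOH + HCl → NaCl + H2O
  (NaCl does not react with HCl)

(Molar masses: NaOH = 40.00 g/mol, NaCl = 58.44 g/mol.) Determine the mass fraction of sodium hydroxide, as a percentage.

n(HCl) = 0.0127 × 0.411 = 5.22 × 10^-3 mol
Let x = n(NaOH), y = n(NaCl).
Titrant: 1x = 5.22 × 10^-3;  mass: 40.00x + 58.44y = 0.686
Solving, x = 5.22 × 10^-3 mol, y = 8.17 × 10^-3 mol
mass of NaOH = 5.22 × 10^-3 × 40.00 = 0.209 g
% NaOH = 0.209 / 0.686 × 100 = 30.4 %

30.4 %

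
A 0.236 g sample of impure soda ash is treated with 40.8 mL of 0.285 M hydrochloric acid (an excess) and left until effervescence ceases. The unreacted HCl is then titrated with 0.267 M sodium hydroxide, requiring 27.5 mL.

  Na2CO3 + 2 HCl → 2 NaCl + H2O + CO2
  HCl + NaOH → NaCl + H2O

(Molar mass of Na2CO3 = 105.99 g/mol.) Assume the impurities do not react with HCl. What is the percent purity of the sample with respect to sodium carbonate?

n(HCl) added = 0.0408 × 0.285 = 0.0116 mol
n(NaOH) used in back-titration = 0.0275 × 0.267 = 7.34 × 10^-3 mol
n(HCl) left over = 7.34 × 10^-3 mol (1:1 ratio)
n(HCl) consumed by analyte = 0.0116 − 7.34 × 10^-3 = 4.29 × 10^-3 mol
From the 1:2 ratio, n(Na2CO3) = 1/2 × 4.29 × 10^-3 = 2.14 × 10^-3 mol
mass of Na2CO3 = 2.14 × 10^-3 × 105.99 = 0.227 g
% Na2CO3 = 0.227 / 0.236 × 100 = 96.2 %

96.2 %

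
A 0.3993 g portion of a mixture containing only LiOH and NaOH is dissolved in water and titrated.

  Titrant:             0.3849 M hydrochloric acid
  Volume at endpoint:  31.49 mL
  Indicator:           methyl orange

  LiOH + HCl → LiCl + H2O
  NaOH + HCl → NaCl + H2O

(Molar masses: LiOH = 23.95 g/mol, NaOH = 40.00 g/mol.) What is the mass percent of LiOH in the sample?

n(HCl) = 0.03149 × 0.3849 = 0.01212 mol
Let x = n(LiOH), y = n(NaOH).
Titrant: 1x + 1y = 0.01212;  mass: 23.95x + 40.00y = 0.3993
Solving, x = 5.328 × 10^-3 mol, y = 6.792 × 10^-3 mol
mass of LiOH = 5.328 × 10^-3 × 23.95 = 0.1276 g
% LiOH = 0.1276 / 0.3993 × 100 = 31.96 %

31.96 %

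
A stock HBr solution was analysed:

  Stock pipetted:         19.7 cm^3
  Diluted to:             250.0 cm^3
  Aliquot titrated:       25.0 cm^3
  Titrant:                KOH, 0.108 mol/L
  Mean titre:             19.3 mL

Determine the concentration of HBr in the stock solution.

1.06 mol/L

HBr + KOH → KBr + H2O
n(KOH) = 0.0193 × 0.108 = 2.08 × 10^-3 mol
n(HBr) in the aliquot = 2.08 × 10^-3 mol (1:1 ratio)
[HBr]_dilute = 2.08 × 10^-3 / 0.0250 = 0.0834 mol/L
Dilution factor = 250.0 / 19.7 = 12.69
[HBr]_stock = 0.0834 × 12.69 = 1.06 mol/L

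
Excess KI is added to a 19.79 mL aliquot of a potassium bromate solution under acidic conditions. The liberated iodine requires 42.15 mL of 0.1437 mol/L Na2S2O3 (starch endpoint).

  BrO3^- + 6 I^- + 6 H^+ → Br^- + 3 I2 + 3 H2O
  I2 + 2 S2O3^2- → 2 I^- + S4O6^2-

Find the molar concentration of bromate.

n(S2O3^2-) = 0.04215 × 0.1437 = 6.057 × 10^-3 mol
n(I2) = n(S2O3^2-)/2 = 3.028 × 10^-3 mol
From the 1:3 ratio, n(BrO3^-) in the aliquot = 1/3 × 3.028 × 10^-3 = 1.009 × 10^-3 mol
[BrO3^-] = 1.009 × 10^-3 / 0.01979 = 0.05101 mol/L

0.05101 mol/L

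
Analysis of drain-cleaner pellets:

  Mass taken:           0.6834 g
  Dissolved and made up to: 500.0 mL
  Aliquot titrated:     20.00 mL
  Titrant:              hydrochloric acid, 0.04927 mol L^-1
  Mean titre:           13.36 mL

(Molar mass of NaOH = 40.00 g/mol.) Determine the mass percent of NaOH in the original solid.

96.32 %

NaOH + HCl → NaCl + H2O
n(HCl) per titration = 0.01336 × 0.04927 = 6.582 × 10^-4 mol
n(NaOH) in each aliquot = 6.582 × 10^-4 mol (1:1 ratio)
n(NaOH) in the whole flask = 6.582 × 10^-4 × 500.0/20.00 = 0.01646 mol
mass of NaOH = 0.01646 × 40.00 = 0.6582 g
% NaOH = 0.6582 / 0.6834 × 100 = 96.32 %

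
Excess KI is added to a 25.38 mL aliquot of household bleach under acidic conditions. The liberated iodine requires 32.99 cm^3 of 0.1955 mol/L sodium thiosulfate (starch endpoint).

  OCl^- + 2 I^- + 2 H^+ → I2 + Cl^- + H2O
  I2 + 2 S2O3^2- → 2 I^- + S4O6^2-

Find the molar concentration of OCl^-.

n(S2O3^2-) = 0.03299 × 0.1955 = 6.450 × 10^-3 mol
n(I2) = n(S2O3^2-)/2 = 3.225 × 10^-3 mol
n(OCl^-) in the aliquot = 3.225 × 10^-3 mol (1:1 ratio)
[OCl^-] = 3.225 × 10^-3 / 0.02538 = 0.1271 mol/L

0.1271 mol/L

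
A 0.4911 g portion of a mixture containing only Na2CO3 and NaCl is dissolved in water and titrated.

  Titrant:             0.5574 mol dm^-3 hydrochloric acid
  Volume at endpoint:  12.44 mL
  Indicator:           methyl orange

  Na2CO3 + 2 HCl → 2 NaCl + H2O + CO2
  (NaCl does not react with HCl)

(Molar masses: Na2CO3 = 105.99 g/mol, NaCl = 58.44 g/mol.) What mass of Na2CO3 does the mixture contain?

n(HCl) = 0.01244 × 0.5574 = 6.934 × 10^-3 mol
Let x = n(Na2CO3), y = n(NaCl).
Titrant: 2x = 6.934 × 10^-3;  mass: 105.99x + 58.44y = 0.4911
Solving, x = 3.467 × 10^-3 mol, y = 2.115 × 10^-3 mol
mass of Na2CO3 = 3.467 × 10^-3 × 105.99 = 0.3675 g

0.3675 g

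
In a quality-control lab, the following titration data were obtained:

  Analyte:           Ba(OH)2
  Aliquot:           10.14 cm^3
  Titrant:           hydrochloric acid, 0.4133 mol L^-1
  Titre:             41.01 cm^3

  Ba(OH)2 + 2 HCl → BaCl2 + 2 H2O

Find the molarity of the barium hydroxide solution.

0.8358 mol/L

n(HCl) = 0.04101 L × 0.4133 mol/L = 0.01695 mol
From the 1:2 mole ratio, n(Ba(OH)2) = 1/2 × 0.01695 = 8.475 × 10^-3 mol
[Ba(OH)2] = 8.475 × 10^-3 mol / 0.01014 L = 0.8358 mol/L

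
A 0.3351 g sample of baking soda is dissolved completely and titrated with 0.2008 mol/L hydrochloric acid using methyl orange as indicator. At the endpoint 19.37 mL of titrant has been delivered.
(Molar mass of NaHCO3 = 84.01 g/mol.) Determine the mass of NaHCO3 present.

NaHCO3 + HCl → NaCl + H2O + CO2
n(HCl) = 0.01937 L × 0.2008 mol/L = 3.889 × 10^-3 mol
n(NaHCO3) = 3.889 × 10^-3 mol (1:1 ratio)
mass of NaHCO3 = 3.889 × 10^-3 × 84.01 g/mol = 0.3268 g

0.3268 g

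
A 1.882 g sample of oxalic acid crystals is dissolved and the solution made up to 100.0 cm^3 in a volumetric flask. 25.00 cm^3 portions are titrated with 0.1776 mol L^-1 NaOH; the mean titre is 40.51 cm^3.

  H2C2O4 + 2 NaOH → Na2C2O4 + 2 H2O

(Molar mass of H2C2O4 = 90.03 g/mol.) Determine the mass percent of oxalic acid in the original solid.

n(NaOH) per titration = 0.04051 × 0.1776 = 7.195 × 10^-3 mol
From the 1:2 ratio, n(H2C2O4) in each aliquot = 1/2 × 7.195 × 10^-3 = 3.597 × 10^-3 mol
n(H2C2O4) in the whole flask = 3.597 × 10^-3 × 100.0/25.00 = 0.01439 mol
mass of H2C2O4 = 0.01439 × 90.03 = 1.295 g
% H2C2O4 = 1.295 / 1.882 × 100 = 68.83 %

68.83 %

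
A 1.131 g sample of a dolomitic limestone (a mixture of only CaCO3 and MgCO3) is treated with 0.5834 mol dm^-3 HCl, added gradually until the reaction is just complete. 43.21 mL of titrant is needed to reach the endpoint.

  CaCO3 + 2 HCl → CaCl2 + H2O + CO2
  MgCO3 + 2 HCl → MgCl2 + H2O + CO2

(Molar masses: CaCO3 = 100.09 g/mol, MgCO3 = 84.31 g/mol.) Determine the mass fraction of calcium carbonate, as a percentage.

38.32 %

n(HCl) = 0.04321 × 0.5834 = 0.02521 mol
Let x = n(CaCO3), y = n(MgCO3).
Titrant: 2x + 2y = 0.02521;  mass: 100.09x + 84.31y = 1.131
Solving, x = 4.330 × 10^-3 mol, y = 8.274 × 10^-3 mol
mass of CaCO3 = 4.330 × 10^-3 × 100.09 = 0.4334 g
% CaCO3 = 0.4334 / 1.131 × 100 = 38.32 %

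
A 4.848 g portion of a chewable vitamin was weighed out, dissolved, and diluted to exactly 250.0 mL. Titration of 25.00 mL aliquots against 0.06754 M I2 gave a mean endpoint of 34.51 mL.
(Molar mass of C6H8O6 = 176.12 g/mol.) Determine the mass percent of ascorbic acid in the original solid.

C6H8O6 + I2 → C6H6O6 + 2 HI
n(I2) per titration = 0.03451 × 0.06754 = 2.331 × 10^-3 mol
n(C6H8O6) in each aliquot = 2.331 × 10^-3 mol (1:1 ratio)
n(C6H8O6) in the whole flask = 2.331 × 10^-3 × 250.0/25.00 = 0.02331 mol
mass of C6H8O6 = 0.02331 × 176.12 = 4.105 g
% C6H8O6 = 4.105 / 4.848 × 100 = 84.67 %

84.67 %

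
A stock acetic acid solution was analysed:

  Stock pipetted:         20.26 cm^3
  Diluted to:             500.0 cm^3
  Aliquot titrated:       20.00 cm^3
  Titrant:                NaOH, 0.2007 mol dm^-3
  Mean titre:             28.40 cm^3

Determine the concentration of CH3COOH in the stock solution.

7.033 mol/L

CH3COOH + NaOH → CH3COONa + H2O
n(NaOH) = 0.02840 × 0.2007 = 5.700 × 10^-3 mol
n(CH3COOH) in the aliquot = 5.700 × 10^-3 mol (1:1 ratio)
[CH3COOH]_dilute = 5.700 × 10^-3 / 0.02000 = 0.2850 mol/L
Dilution factor = 500.0 / 20.26 = 24.68
[CH3COOH]_stock = 0.2850 × 24.68 = 7.033 mol/L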